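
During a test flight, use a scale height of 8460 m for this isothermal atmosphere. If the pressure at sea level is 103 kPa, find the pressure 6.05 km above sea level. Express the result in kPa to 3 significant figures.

P ≈ 50.4 kPa

Barometric formula: P = P₀ exp(−z/H).
z/H = 6050.0/8460.0 = 0.71513; exp(−0.71513) = 0.48913.
P = 103 × 0.48913 = 50.380 kPa.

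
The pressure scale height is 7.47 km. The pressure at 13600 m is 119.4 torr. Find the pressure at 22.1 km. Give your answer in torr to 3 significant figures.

Between two levels, P₂ = P₁ exp(−Δz/H) with Δz = z₂ − z₁.
Δz = 22100 − 13600 = 8500.0 m; Δz/H = 8500.0/7470.0 = 1.1379.
P₂ = 119.4 × exp(−1.1379) = 119.4 × 0.32049 = 38.267 torr.

P ≈ 38.3 torr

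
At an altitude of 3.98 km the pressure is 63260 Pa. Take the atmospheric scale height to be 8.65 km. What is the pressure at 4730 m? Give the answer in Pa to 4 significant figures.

P ≈ 58010 Pa

Between two levels, P₂ = P₁ exp(−Δz/H) with Δz = z₂ − z₁.
Δz = 4730.0 − 3980.0 = 750.00 m; Δz/H = 750.00/8650.0 = 0.086705.
P₂ = 63260 × exp(−0.086705) = 63260 × 0.91695 = 58006 Pa.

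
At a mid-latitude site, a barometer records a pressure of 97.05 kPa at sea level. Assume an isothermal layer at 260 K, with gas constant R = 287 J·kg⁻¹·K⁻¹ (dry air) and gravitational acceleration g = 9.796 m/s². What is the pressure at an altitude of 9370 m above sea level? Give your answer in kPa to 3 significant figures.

P ≈ 28.4 kPa

Scale height: H = RT/g = 287 × 260 / 9.796 = 7617.4 m.
Barometric formula: P = P₀ exp(−z/H).
z/H = 9370.0/7617.4 = 1.2301; exp(−1.2301) = 0.29226.
P = 97.05 × 0.29226 = 28.364 kPa.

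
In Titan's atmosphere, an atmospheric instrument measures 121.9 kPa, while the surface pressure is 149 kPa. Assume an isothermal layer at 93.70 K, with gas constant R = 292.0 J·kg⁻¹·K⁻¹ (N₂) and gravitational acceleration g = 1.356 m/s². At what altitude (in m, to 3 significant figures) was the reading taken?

Scale height: H = RT/g = 292.0 × 93.70 / 1.356 = 20177 m.
Invert the barometric formula: z = H ln(P₀/P).
P₀/P = 149/121.9 = 1.2223; ln(1.2223) = 0.20073.
z = 20177 × 0.20073 = 4050.1 m.

z ≈ 4050 m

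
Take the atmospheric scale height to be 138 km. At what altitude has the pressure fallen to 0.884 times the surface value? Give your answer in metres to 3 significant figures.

z ≈ 17000 m

Set P/P₀ = exp(−z/H) = 0.884, so z = −H ln(0.884).
−ln(0.884) = 0.12330; z = 138000 × 0.12330 = 17015 m.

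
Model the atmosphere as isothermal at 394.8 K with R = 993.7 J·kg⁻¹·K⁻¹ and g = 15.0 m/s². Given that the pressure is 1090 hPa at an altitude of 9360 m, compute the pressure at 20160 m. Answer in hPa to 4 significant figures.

Scale height: H = RT/g = 993.7 × 394.8 / 15.0 = 26154 m.
Between two levels, P₂ = P₁ exp(−Δz/H) with Δz = z₂ − z₁.
Δz = 20160 − 9360.0 = 10800 m; Δz/H = 10800/26154 = 0.41294.
P₂ = 1090 × exp(−0.41294) = 1090 × 0.66170 = 721.25 hPa.

P ≈ 721.3 hPa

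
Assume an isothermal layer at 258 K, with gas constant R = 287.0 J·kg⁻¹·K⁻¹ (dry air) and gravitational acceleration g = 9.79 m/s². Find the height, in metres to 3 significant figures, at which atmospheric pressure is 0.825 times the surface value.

z ≈ 1450 m

Scale height: H = RT/g = 287.0 × 258 / 9.79 = 7563.4 m.
Set P/P₀ = exp(−z/H) = 0.825, so z = −H ln(0.825).
−ln(0.825) = 0.19237; z = 7563.4 × 0.19237 = 1455.0 m.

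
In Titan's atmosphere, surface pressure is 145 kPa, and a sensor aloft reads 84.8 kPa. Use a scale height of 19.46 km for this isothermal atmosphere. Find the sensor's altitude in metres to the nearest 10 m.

z ≈ 10440 m

Invert the barometric formula: z = H ln(P₀/P).
P₀/P = 145/84.8 = 1.7099; ln(1.7099) = 0.53643.
z = 19460 × 0.53643 = 10439 m.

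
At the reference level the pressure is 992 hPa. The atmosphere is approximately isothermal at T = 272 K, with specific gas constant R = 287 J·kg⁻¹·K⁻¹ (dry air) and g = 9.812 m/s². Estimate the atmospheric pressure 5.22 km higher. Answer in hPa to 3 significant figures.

P ≈ 515 hPa

Scale height: H = RT/g = 287 × 272 / 9.812 = 7956.0 m.
Barometric formula: P = P₀ exp(−z/H).
z/H = 5220.0/7956.0 = 0.65611; exp(−0.65611) = 0.51887.
P = 992 × 0.51887 = 514.72 hPa.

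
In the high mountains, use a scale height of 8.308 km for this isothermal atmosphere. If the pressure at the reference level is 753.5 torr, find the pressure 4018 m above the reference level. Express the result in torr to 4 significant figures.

P ≈ 464.6 torr

Barometric formula: P = P₀ exp(−z/H).
z/H = 4018.0/8308.0 = 0.48363; exp(−0.48363) = 0.61654.
P = 753.5 × 0.61654 = 464.56 torr.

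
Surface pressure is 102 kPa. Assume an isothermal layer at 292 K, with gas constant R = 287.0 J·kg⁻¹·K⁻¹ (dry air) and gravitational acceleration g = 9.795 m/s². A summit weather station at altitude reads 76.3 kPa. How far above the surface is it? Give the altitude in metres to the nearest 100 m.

z ≈ 2500 m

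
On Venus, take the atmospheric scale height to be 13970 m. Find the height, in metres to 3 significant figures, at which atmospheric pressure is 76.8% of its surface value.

Set P/P₀ = exp(−z/H) = 0.768, so z = −H ln(0.768).
−ln(0.768) = 0.26397; z = 13970 × 0.26397 = 3687.7 m.

z ≈ 3690 m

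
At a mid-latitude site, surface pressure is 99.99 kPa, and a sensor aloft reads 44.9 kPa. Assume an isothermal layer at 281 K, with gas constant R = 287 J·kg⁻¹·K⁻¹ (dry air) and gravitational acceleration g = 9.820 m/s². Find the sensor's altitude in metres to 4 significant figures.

Scale height: H = RT/g = 287 × 281 / 9.820 = 8212.5 m.
Invert the barometric formula: z = H ln(P₀/P).
P₀/P = 99.99/44.9 = 2.2269; ln(2.2269) = 0.80061.
z = 8212.5 × 0.80061 = 6575.0 m.

z ≈ 6575 m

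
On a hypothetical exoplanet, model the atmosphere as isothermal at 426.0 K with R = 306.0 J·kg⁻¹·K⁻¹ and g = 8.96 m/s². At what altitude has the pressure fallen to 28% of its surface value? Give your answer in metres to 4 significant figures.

Scale height: H = RT/g = 306.0 × 426.0 / 8.96 = 14549 m.
Set P/P₀ = exp(−z/H) = 0.28, so z = −H ln(0.28).
−ln(0.28) = 1.2730; z = 14549 × 1.2730 = 18521 m.

z ≈ 18520 m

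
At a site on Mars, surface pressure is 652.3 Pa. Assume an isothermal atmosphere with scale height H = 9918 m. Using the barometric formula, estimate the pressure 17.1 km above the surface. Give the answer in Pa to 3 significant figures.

P ≈ 116 Pa

Barometric formula: P = P₀ exp(−z/H).
z/H = 17100/9918.0 = 1.7241; exp(−1.7241) = 0.17833.
P = 652.3 × 0.17833 = 116.32 Pa.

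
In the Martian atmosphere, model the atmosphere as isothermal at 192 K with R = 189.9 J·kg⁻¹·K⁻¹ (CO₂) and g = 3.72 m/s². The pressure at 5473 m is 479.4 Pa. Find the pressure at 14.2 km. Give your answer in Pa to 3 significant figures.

P ≈ 197 Pa

Scale height: H = RT/g = 189.9 × 192 / 3.72 = 9801.3 m.
Between two levels, P₂ = P₁ exp(−Δz/H) with Δz = z₂ − z₁.
Δz = 14200 − 5473.0 = 8727.0 m; Δz/H = 8727.0/9801.3 = 0.89039.
P₂ = 479.4 × exp(−0.89039) = 479.4 × 0.41050 = 196.79 Pa.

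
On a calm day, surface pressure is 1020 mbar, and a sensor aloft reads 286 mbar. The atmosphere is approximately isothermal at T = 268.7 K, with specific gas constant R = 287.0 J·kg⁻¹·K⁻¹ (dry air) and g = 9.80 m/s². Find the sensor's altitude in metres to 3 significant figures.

z ≈ 10000 m

Scale height: H = RT/g = 287.0 × 268.7 / 9.80 = 7869.1 m.
Invert the barometric formula: z = H ln(P₀/P).
P₀/P = 1020/286 = 3.5664; ln(3.5664) = 1.2716.
z = 7869.1 × 1.2716 = 10006 m.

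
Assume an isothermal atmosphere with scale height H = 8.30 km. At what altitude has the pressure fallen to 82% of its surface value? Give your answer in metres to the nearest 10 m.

z ≈ 1650 m

Set P/P₀ = exp(−z/H) = 0.82, so z = −H ln(0.82).
−ln(0.82) = 0.19845; z = 8300.0 × 0.19845 = 1647.1 m.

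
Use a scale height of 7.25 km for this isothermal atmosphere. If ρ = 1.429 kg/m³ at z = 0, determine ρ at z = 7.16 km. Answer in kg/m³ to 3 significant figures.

ρ ≈ 0.532 kg/m³

In an isothermal atmosphere, density decays like pressure: ρ = ρ₀ exp(−z/H).
z/H = 7160.0/7250.0 = 0.98759; exp(−0.98759) = 0.37247.
ρ = 1.429 × 0.37247 = 0.53226 kg/m³.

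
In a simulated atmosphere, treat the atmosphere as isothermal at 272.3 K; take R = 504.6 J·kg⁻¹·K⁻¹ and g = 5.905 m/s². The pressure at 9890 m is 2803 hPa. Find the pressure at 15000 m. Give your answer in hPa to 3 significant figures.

Scale height: H = RT/g = 504.6 × 272.3 / 5.905 = 23269 m.
Between two levels, P₂ = P₁ exp(−Δz/H) with Δz = z₂ − z₁.
Δz = 15000 − 9890.0 = 5110.0 m; Δz/H = 5110.0/23269 = 0.21961.
P₂ = 2803 × exp(−0.21961) = 2803 × 0.80283 = 2250.3 hPa.

P ≈ 2250 hPa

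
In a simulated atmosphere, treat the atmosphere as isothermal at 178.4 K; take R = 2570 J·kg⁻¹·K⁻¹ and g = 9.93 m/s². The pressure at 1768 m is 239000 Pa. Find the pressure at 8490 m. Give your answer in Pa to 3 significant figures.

Scale height: H = RT/g = 2570 × 178.4 / 9.93 = 46172 m.
Between two levels, P₂ = P₁ exp(−Δz/H) with Δz = z₂ − z₁.
Δz = 8490.0 − 1768.0 = 6722.0 m; Δz/H = 6722.0/46172 = 0.14559.
P₂ = 239000 × exp(−0.14559) = 239000 × 0.86451 = 206620 Pa.

P ≈ 207000 Pa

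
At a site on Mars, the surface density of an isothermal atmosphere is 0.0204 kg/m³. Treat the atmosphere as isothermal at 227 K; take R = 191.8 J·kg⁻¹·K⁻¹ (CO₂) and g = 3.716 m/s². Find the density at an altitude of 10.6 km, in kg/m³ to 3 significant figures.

ρ ≈ 0.00826 kg/m³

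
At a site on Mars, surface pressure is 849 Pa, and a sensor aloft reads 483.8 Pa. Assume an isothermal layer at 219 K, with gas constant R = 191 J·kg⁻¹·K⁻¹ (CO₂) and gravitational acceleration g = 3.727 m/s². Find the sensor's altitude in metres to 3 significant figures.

Scale height: H = RT/g = 191 × 219 / 3.727 = 11223 m.
Invert the barometric formula: z = H ln(P₀/P).
P₀/P = 849/483.8 = 1.7549; ln(1.7549) = 0.56241.
z = 11223 × 0.56241 = 6311.9 m.

z ≈ 6310 m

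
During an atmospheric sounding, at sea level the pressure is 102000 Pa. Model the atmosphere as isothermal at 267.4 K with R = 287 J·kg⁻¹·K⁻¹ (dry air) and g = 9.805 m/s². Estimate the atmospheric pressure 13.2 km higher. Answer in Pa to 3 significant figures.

P ≈ 18900 Pa

Scale height: H = RT/g = 287 × 267.4 / 9.805 = 7827.0 m.
Barometric formula: P = P₀ exp(−z/H).
z/H = 13200/7827.0 = 1.6865; exp(−1.6865) = 0.18517.
P = 102000 × 0.18517 = 18887 Pa.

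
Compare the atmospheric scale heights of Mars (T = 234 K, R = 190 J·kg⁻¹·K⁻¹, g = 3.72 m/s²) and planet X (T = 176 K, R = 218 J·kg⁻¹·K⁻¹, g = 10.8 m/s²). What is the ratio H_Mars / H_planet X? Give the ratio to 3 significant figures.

H_Mars/H_planet X ≈ 3.36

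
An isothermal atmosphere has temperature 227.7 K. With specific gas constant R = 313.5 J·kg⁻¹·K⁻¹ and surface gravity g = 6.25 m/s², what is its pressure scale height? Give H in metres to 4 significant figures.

The scale height of an isothermal atmosphere is H = RT/g.
H = 313.5 × 227.7 / 6.25 = 71384/6.25 = 11421 m.

H ≈ 11420 m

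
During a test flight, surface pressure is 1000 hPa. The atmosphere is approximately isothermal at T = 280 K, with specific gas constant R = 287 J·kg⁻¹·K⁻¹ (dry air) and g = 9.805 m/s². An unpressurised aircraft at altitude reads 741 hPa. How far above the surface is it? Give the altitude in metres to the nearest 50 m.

z ≈ 2450 m

Scale height: H = RT/g = 287 × 280 / 9.805 = 8195.8 m.
Invert the barometric formula: z = H ln(P₀/P).
P₀/P = 1000/741 = 1.3495; ln(1.3495) = 0.29973.
z = 8195.8 × 0.29973 = 2456.5 m.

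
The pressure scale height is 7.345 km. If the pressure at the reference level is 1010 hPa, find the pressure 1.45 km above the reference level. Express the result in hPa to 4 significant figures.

P ≈ 829.1 hPa

Barometric formula: P = P₀ exp(−z/H).
z/H = 1450.0/7345.0 = 0.19741; exp(−0.19741) = 0.82085.
P = 1010 × 0.82085 = 829.06 hPa.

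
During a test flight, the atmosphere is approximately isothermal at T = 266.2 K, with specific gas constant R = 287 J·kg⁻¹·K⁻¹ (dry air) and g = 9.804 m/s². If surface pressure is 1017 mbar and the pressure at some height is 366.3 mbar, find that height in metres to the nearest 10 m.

Scale height: H = RT/g = 287 × 266.2 / 9.804 = 7792.7 m.
Invert the barometric formula: z = H ln(P₀/P).
P₀/P = 1017/366.3 = 2.7764; ln(2.7764) = 1.0212.
z = 7792.7 × 1.0212 = 7957.9 m.

z ≈ 7960 m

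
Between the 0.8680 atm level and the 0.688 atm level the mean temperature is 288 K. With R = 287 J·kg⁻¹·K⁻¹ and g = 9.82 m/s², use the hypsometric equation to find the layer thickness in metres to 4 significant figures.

Hypsometric equation: Δz = (R T̄/g) ln(P₁/P₂).
R T̄/g = 287 × 288 / 9.82 = 8417.1 m.
ln(0.8680/0.688) = ln(1.2616) = 0.23238.
Δz = 8417.1 × 0.23238 = 1956.0 m.

Δz ≈ 1956 m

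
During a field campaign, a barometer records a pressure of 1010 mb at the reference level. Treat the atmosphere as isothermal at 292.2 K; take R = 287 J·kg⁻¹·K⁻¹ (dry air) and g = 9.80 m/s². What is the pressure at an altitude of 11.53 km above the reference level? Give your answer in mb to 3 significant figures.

Scale height: H = RT/g = 287 × 292.2 / 9.80 = 8557.3 m.
Barometric formula: P = P₀ exp(−z/H).
z/H = 11530/8557.3 = 1.3474; exp(−1.3474) = 0.25992.
P = 1010 × 0.25992 = 262.52 mb.

P ≈ 263 mb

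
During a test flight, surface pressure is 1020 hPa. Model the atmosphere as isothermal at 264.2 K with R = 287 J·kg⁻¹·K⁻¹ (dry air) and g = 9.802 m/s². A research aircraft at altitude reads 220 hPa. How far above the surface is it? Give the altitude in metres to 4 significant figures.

Scale height: H = RT/g = 287 × 264.2 / 9.802 = 7735.7 m.
Invert the barometric formula: z = H ln(P₀/P).
P₀/P = 1020/220 = 4.6364; ln(4.6364) = 1.5339.
z = 7735.7 × 1.5339 = 11866 m.

z ≈ 11870 m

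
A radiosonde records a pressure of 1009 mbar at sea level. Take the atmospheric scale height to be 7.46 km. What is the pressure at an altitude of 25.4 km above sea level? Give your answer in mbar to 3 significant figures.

Barometric formula: P = P₀ exp(−z/H).
z/H = 25400/7460.0 = 3.4048; exp(−3.4048) = 0.033213.
P = 1009 × 0.033213 = 33.512 mbar.

P ≈ 33.5 mbar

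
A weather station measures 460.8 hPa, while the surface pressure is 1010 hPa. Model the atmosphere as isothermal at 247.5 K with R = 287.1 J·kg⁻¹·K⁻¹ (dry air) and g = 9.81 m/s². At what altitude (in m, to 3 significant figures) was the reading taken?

z ≈ 5680 m

Scale height: H = RT/g = 287.1 × 247.5 / 9.81 = 7243.3 m.
Invert the barometric formula: z = H ln(P₀/P).
P₀/P = 1010/460.8 = 2.1918; ln(2.1918) = 0.78472.
z = 7243.3 × 0.78472 = 5684.0 m.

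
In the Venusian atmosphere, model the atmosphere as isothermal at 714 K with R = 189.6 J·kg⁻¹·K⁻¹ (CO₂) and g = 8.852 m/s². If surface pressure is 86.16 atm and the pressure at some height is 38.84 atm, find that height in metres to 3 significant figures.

z ≈ 12200 m

Scale height: H = RT/g = 189.6 × 714 / 8.852 = 15293 m.
Invert the barometric formula: z = H ln(P₀/P).
P₀/P = 86.16/38.84 = 2.2183; ln(2.2183) = 0.79674.
z = 15293 × 0.79674 = 12185 m.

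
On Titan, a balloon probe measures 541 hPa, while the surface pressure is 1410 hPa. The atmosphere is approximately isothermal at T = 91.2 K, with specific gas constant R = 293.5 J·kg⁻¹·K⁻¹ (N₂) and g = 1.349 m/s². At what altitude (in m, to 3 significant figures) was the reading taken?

Scale height: H = RT/g = 293.5 × 91.2 / 1.349 = 19842 m.
Invert the barometric formula: z = H ln(P₀/P).
P₀/P = 1410/541 = 2.6063; ln(2.6063) = 0.95793.
z = 19842 × 0.95793 = 19007 m.

z ≈ 19000 m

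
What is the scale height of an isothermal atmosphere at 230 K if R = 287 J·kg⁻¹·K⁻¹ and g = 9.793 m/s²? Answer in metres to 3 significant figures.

H ≈ 6740 m

The scale height of an isothermal atmosphere is H = RT/g.
H = 287 × 230 / 9.793 = 66010/9.793 = 6740.5 m.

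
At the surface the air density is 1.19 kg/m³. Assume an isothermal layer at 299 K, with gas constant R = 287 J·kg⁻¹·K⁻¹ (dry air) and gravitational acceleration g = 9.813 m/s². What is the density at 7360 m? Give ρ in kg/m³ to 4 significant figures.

Scale height: H = RT/g = 287 × 299 / 9.813 = 8744.8 m.
In an isothermal atmosphere, density decays like pressure: ρ = ρ₀ exp(−z/H).
z/H = 7360.0/8744.8 = 0.84164; exp(−0.84164) = 0.43100.
ρ = 1.19 × 0.43100 = 0.51289 kg/m³.

ρ ≈ 0.5129 kg/m³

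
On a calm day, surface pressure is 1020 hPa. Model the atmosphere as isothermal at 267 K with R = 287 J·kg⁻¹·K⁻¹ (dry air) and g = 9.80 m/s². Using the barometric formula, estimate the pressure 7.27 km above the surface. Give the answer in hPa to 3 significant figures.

P ≈ 403 hPa

Scale height: H = RT/g = 287 × 267 / 9.80 = 7819.3 m.
Barometric formula: P = P₀ exp(−z/H).
z/H = 7270.0/7819.3 = 0.92975; exp(−0.92975) = 0.39465.
P = 1020 × 0.39465 = 402.54 hPa.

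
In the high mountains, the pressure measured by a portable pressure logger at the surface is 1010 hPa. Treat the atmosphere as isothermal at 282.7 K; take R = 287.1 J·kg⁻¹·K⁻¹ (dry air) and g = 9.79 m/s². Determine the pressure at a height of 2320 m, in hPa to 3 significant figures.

Scale height: H = RT/g = 287.1 × 282.7 / 9.79 = 8290.4 m.
Barometric formula: P = P₀ exp(−z/H).
z/H = 2320.0/8290.4 = 0.27984; exp(−0.27984) = 0.75590.
P = 1010 × 0.75590 = 763.46 hPa.

P ≈ 763 hPa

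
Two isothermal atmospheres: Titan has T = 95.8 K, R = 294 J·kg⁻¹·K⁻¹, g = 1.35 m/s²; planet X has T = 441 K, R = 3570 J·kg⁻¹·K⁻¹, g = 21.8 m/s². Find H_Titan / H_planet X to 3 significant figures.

H = RT/g for each body.
H_Titan = 294 × 95.8 / 1.35 = 20863 m.
H_planet X = 3570 × 441 / 21.8 = 72219 m.
H_Titan/H_planet X = 20863/72219 = 0.28889.

H_Titan/H_planet X ≈ 0.289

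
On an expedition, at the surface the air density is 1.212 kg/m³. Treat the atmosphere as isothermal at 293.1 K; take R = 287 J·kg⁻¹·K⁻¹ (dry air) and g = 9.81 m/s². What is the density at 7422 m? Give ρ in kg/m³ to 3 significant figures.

ρ ≈ 0.510 kg/m³

Scale height: H = RT/g = 287 × 293.1 / 9.81 = 8574.9 m.
In an isothermal atmosphere, density decays like pressure: ρ = ρ₀ exp(−z/H).
z/H = 7422.0/8574.9 = 0.86555; exp(−0.86555) = 0.42082.
ρ = 1.212 × 0.42082 = 0.51003 kg/m³.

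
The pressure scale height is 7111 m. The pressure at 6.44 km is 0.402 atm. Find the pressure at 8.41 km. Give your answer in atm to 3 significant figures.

P ≈ 0.305 atm

Between two levels, P₂ = P₁ exp(−Δz/H) with Δz = z₂ − z₁.
Δz = 8410.0 − 6440.0 = 1970.0 m; Δz/H = 1970.0/7111.0 = 0.27704.
P₂ = 0.402 × exp(−0.27704) = 0.402 × 0.75802 = 0.30472 atm.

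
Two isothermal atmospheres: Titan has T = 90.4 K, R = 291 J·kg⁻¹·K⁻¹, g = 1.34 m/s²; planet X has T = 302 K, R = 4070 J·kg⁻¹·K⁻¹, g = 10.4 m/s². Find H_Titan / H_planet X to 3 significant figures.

H = RT/g for each body.
H_Titan = 291 × 90.4 / 1.34 = 19632 m.
H_planet X = 4070 × 302 / 10.4 = 118190 m.
H_Titan/H_planet X = 19632/118190 = 0.16611.

H_Titan/H_planet X ≈ 0.166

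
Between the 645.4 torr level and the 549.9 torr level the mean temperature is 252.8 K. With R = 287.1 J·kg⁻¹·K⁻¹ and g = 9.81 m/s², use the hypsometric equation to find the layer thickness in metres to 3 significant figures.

Hypsometric equation: Δz = (R T̄/g) ln(P₁/P₂).
R T̄/g = 287.1 × 252.8 / 9.81 = 7398.5 m.
ln(645.4/549.9) = ln(1.1737) = 0.16016.
Δz = 7398.5 × 0.16016 = 1184.9 m.

Δz ≈ 1180 m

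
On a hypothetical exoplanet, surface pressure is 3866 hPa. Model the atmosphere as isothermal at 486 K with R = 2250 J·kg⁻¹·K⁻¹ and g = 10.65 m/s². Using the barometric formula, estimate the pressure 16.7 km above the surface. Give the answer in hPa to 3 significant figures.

Scale height: H = RT/g = 2250 × 486 / 10.65 = 102680 m.
Barometric formula: P = P₀ exp(−z/H).
z/H = 16700/102680 = 0.16264; exp(−0.16264) = 0.84990.
P = 3866 × 0.84990 = 3285.7 hPa.

P ≈ 3290 hPa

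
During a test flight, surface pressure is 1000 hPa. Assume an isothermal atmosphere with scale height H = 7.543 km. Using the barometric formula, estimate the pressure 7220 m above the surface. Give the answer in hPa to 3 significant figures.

P ≈ 384 hPa

Barometric formula: P = P₀ exp(−z/H).
z/H = 7220.0/7543.0 = 0.95718; exp(−0.95718) = 0.38397.
P = 1000 × 0.38397 = 383.97 hPa.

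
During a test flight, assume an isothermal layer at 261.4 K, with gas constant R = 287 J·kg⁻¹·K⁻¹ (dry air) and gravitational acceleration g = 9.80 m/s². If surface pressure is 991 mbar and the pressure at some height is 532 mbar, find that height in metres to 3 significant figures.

z ≈ 4760 m

Scale height: H = RT/g = 287 × 261.4 / 9.80 = 7655.3 m.
Invert the barometric formula: z = H ln(P₀/P).
P₀/P = 991/532 = 1.8628; ln(1.8628) = 0.62208.
z = 7655.3 × 0.62208 = 4762.2 m.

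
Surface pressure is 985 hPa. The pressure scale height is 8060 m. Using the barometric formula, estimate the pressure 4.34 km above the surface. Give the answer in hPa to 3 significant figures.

P ≈ 575 hPa

Barometric formula: P = P₀ exp(−z/H).
z/H = 4340.0/8060.0 = 0.53846; exp(−0.53846) = 0.58365.
P = 985 × 0.58365 = 574.90 hPa.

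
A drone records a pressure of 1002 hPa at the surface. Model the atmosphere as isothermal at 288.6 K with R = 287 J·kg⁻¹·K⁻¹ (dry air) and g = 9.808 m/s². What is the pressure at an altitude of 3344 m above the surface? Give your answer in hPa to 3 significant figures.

P ≈ 674 hPa

Scale height: H = RT/g = 287 × 288.6 / 9.808 = 8445.0 m.
Barometric formula: P = P₀ exp(−z/H).
z/H = 3344.0/8445.0 = 0.39597; exp(−0.39597) = 0.67303.
P = 1002 × 0.67303 = 674.38 hPa.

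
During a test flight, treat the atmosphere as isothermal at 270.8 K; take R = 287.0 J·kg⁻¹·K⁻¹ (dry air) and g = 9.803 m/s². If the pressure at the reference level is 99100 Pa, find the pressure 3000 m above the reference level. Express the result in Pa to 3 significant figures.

Scale height: H = RT/g = 287.0 × 270.8 / 9.803 = 7928.1 m.
Barometric formula: P = P₀ exp(−z/H).
z/H = 3000.0/7928.1 = 0.37840; exp(−0.37840) = 0.68496.
P = 99100 × 0.68496 = 67880 Pa.

P ≈ 67900 Pa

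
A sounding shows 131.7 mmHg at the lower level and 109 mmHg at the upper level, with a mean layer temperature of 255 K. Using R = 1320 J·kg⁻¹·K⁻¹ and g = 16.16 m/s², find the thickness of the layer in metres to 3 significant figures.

Δz ≈ 3940 m

Hypsometric equation: Δz = (R T̄/g) ln(P₁/P₂).
R T̄/g = 1320 × 255 / 16.16 = 20829 m.
ln(131.7/109) = ln(1.2083) = 0.18921.
Δz = 20829 × 0.18921 = 3941.1 m.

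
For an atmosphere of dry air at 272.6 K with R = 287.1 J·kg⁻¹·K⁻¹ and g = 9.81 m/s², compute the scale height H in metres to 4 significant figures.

The scale height of an isothermal atmosphere is H = RT/g.
H = 287.1 × 272.6 / 9.81 = 78263/9.81 = 7977.9 m.

H ≈ 7978 m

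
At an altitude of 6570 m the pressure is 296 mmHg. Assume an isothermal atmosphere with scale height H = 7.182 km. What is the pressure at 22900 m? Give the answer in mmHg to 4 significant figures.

P ≈ 30.47 mmHg

Between two levels, P₂ = P₁ exp(−Δz/H) with Δz = z₂ − z₁.
Δz = 22900 − 6570.0 = 16330 m; Δz/H = 16330/7182.0 = 2.2737.
P₂ = 296 × exp(−2.2737) = 296 × 0.10293 = 30.467 mmHg.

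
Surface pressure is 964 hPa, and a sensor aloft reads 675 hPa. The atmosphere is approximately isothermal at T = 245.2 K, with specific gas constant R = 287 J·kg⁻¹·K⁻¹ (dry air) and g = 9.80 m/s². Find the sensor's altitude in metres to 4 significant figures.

Scale height: H = RT/g = 287 × 245.2 / 9.80 = 7180.9 m.
Invert the barometric formula: z = H ln(P₀/P).
P₀/P = 964/675 = 1.4281; ln(1.4281) = 0.35634.
z = 7180.9 × 0.35634 = 2558.8 m.

z ≈ 2559 m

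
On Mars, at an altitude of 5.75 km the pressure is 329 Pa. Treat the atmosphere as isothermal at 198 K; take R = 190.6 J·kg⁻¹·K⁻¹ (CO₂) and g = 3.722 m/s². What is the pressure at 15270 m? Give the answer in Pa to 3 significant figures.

P ≈ 129 Pa

Scale height: H = RT/g = 190.6 × 198 / 3.722 = 10139 m.
Between two levels, P₂ = P₁ exp(−Δz/H) with Δz = z₂ − z₁.
Δz = 15270 − 5750.0 = 9520.0 m; Δz/H = 9520.0/10139 = 0.93895.
P₂ = 329 × exp(−0.93895) = 329 × 0.39104 = 128.65 Pa.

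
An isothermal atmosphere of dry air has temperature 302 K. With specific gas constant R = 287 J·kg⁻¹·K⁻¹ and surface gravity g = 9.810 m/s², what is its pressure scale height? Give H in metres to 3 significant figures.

The scale height of an isothermal atmosphere is H = RT/g.
H = 287 × 302 / 9.810 = 86674/9.810 = 8835.3 m.

H ≈ 8840 m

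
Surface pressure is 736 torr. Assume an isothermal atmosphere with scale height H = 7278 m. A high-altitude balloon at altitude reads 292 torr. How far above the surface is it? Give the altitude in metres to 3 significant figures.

z ≈ 6730 m

Invert the barometric formula: z = H ln(P₀/P).
P₀/P = 736/292 = 2.5205; ln(2.5205) = 0.92446.
z = 7278.0 × 0.92446 = 6728.2 m.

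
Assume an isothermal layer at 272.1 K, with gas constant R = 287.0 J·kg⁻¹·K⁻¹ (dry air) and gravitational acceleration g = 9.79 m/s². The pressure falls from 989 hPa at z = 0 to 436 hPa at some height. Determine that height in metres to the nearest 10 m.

Scale height: H = RT/g = 287.0 × 272.1 / 9.79 = 7976.8 m.
Invert the barometric formula: z = H ln(P₀/P).
P₀/P = 989/436 = 2.2683; ln(2.2683) = 0.81903.
z = 7976.8 × 0.81903 = 6533.2 m.

z ≈ 6530 m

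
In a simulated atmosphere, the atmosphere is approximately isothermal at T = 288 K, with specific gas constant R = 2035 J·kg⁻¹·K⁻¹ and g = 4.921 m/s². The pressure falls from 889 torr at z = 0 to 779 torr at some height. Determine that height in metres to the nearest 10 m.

z ≈ 15730 m

Scale height: H = RT/g = 2035 × 288 / 4.921 = 119100 m.
Invert the barometric formula: z = H ln(P₀/P).
P₀/P = 889/779 = 1.1412; ln(1.1412) = 0.13208.
z = 119100 × 0.13208 = 15731 m.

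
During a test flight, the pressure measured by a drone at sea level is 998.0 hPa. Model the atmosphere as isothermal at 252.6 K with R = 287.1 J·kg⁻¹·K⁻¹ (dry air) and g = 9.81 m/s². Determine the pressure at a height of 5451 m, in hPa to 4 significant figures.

P ≈ 477.4 hPa

Scale height: H = RT/g = 287.1 × 252.6 / 9.81 = 7392.6 m.
Barometric formula: P = P₀ exp(−z/H).
z/H = 5451.0/7392.6 = 0.73736; exp(−0.73736) = 0.47838.
P = 998.0 × 0.47838 = 477.42 hPa.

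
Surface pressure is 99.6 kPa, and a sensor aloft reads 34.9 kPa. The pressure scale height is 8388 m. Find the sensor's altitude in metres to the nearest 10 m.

Invert the barometric formula: z = H ln(P₀/P).
P₀/P = 99.6/34.9 = 2.8539; ln(2.8539) = 1.0487.
z = 8388.0 × 1.0487 = 8796.5 m.

z ≈ 8800 m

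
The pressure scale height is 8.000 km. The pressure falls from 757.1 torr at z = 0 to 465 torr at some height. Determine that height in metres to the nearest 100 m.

Invert the barometric formula: z = H ln(P₀/P).
P₀/P = 757.1/465 = 1.6282; ln(1.6282) = 0.48748.
z = 8000.0 × 0.48748 = 3899.8 m.

z ≈ 3900 m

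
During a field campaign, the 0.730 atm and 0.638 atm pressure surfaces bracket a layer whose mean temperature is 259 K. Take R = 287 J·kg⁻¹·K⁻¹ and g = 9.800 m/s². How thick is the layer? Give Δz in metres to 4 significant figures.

Hypsometric equation: Δz = (R T̄/g) ln(P₁/P₂).
R T̄/g = 287 × 259 / 9.800 = 7585.0 m.
ln(0.730/0.638) = ln(1.1442) = 0.13471.
Δz = 7585.0 × 0.13471 = 1021.8 m.

Δz ≈ 1022 m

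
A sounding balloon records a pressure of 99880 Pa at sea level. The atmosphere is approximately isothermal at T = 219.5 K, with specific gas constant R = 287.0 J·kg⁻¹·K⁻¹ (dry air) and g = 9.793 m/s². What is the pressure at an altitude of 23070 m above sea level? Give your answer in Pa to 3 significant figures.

P ≈ 2770 Pa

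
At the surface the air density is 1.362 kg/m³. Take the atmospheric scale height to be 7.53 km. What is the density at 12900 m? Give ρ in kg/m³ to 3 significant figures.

ρ ≈ 0.246 kg/m³

In an isothermal atmosphere, density decays like pressure: ρ = ρ₀ exp(−z/H).
z/H = 12900/7530.0 = 1.7131; exp(−1.7131) = 0.18031.
ρ = 1.362 × 0.18031 = 0.24558 kg/m³.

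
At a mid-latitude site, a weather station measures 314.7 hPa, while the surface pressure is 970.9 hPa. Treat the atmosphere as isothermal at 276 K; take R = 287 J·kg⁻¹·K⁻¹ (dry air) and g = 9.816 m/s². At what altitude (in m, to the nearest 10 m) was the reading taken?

z ≈ 9090 m

Scale height: H = RT/g = 287 × 276 / 9.816 = 8069.7 m.
Invert the barometric formula: z = H ln(P₀/P).
P₀/P = 970.9/314.7 = 3.0852; ln(3.0852) = 1.1266.
z = 8069.7 × 1.1266 = 9091.3 m.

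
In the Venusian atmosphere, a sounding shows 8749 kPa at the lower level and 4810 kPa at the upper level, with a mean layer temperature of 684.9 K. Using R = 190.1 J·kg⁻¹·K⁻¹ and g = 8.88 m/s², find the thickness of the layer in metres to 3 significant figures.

Hypsometric equation: Δz = (R T̄/g) ln(P₁/P₂).
R T̄/g = 190.1 × 684.9 / 8.88 = 14662 m.
ln(8749/4810) = ln(1.8189) = 0.59823.
Δz = 14662 × 0.59823 = 8771.2 m.

Δz ≈ 8770 m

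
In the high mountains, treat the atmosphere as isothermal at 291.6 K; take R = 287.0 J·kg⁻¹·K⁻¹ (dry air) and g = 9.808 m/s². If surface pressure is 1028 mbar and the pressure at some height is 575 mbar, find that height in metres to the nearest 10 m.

Scale height: H = RT/g = 287.0 × 291.6 / 9.808 = 8532.7 m.
Invert the barometric formula: z = H ln(P₀/P).
P₀/P = 1028/575 = 1.7878; ln(1.7878) = 0.58099.
z = 8532.7 × 0.58099 = 4957.4 m.

z ≈ 4960 m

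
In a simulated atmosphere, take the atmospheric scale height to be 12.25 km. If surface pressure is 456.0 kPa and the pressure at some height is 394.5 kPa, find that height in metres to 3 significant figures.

Invert the barometric formula: z = H ln(P₀/P).
P₀/P = 456.0/394.5 = 1.1559; ln(1.1559) = 0.14488.
z = 12250 × 0.14488 = 1774.8 m.

z ≈ 1770 m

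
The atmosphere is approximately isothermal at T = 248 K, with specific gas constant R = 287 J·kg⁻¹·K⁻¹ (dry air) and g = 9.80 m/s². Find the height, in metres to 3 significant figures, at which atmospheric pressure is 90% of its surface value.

z ≈ 765 m

Scale height: H = RT/g = 287 × 248 / 9.80 = 7262.9 m.
Set P/P₀ = exp(−z/H) = 0.9, so z = −H ln(0.9).
−ln(0.9) = 0.10536; z = 7262.9 × 0.10536 = 765.22 m.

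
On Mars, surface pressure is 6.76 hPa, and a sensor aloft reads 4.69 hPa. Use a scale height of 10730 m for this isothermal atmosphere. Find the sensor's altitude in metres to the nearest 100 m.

Invert the barometric formula: z = H ln(P₀/P).
P₀/P = 6.76/4.69 = 1.4414; ln(1.4414) = 0.36561.
z = 10730 × 0.36561 = 3923.0 m.

z ≈ 3900 m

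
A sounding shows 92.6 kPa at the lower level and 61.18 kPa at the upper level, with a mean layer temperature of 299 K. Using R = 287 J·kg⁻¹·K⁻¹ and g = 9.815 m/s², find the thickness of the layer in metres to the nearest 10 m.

Δz ≈ 3620 m

Hypsometric equation: Δz = (R T̄/g) ln(P₁/P₂).
R T̄/g = 287 × 299 / 9.815 = 8743.0 m.
ln(92.6/61.18) = ln(1.5136) = 0.41449.
Δz = 8743.0 × 0.41449 = 3623.9 m.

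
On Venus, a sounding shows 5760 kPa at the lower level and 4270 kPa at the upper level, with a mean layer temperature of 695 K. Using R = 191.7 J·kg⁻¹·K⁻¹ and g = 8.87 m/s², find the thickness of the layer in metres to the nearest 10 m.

Δz ≈ 4500 m

Hypsometric equation: Δz = (R T̄/g) ln(P₁/P₂).
R T̄/g = 191.7 × 695 / 8.87 = 15020 m.
ln(5760/4270) = ln(1.3489) = 0.29929.
Δz = 15020 × 0.29929 = 4495.3 m.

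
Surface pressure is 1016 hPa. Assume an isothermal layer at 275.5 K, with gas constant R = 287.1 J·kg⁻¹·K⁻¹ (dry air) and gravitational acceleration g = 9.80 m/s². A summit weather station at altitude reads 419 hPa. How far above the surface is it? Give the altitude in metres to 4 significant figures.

z ≈ 7149 m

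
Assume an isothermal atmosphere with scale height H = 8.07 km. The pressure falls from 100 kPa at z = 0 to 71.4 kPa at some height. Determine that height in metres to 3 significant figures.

z ≈ 2720 m

Invert the barometric formula: z = H ln(P₀/P).
P₀/P = 100/71.4 = 1.4006; ln(1.4006) = 0.33690.
z = 8070.0 × 0.33690 = 2718.8 m.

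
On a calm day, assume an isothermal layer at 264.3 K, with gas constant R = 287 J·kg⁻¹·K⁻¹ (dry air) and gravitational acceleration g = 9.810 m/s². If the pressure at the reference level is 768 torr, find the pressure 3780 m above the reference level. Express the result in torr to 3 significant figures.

P ≈ 471 torr

Scale height: H = RT/g = 287 × 264.3 / 9.810 = 7732.3 m.
Barometric formula: P = P₀ exp(−z/H).
z/H = 3780.0/7732.3 = 0.48886; exp(−0.48886) = 0.61333.
P = 768 × 0.61333 = 471.04 torr.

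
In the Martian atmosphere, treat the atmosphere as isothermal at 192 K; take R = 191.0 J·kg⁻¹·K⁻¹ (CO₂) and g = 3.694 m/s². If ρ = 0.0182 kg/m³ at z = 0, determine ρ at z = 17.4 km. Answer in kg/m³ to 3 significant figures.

ρ ≈ 0.00315 kg/m³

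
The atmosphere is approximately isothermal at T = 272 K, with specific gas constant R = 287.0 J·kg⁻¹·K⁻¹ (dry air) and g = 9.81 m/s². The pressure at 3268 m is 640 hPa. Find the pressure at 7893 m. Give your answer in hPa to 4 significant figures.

P ≈ 357.9 hPa

Scale height: H = RT/g = 287.0 × 272 / 9.81 = 7957.6 m.
Between two levels, P₂ = P₁ exp(−Δz/H) with Δz = z₂ − z₁.
Δz = 7893.0 − 3268.0 = 4625.0 m; Δz/H = 4625.0/7957.6 = 0.58121.
P₂ = 640 × exp(−0.58121) = 640 × 0.55922 = 357.90 hPa.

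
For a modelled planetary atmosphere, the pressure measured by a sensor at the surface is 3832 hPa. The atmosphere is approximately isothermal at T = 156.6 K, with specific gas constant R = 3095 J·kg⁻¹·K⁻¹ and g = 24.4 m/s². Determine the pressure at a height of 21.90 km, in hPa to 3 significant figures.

P ≈ 1270 hPa

Scale height: H = RT/g = 3095 × 156.6 / 24.4 = 19864 m.
Barometric formula: P = P₀ exp(−z/H).
z/H = 21900/19864 = 1.1025; exp(−1.1025) = 0.33204.
P = 3832 × 0.33204 = 1272.4 hPa.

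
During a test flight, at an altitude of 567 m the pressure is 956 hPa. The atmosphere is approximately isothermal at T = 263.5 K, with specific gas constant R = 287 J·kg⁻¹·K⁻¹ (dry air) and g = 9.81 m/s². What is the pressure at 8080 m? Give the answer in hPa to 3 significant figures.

Scale height: H = RT/g = 287 × 263.5 / 9.81 = 7708.9 m.
Between two levels, P₂ = P₁ exp(−Δz/H) with Δz = z₂ − z₁.
Δz = 8080.0 − 567.00 = 7513.0 m; Δz/H = 7513.0/7708.9 = 0.97459.
P₂ = 956 × exp(−0.97459) = 956 × 0.37735 = 360.75 hPa.

P ≈ 361 hPa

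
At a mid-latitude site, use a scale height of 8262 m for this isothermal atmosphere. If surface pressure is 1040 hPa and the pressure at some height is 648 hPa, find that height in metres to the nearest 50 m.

Invert the barometric formula: z = H ln(P₀/P).
P₀/P = 1040/648 = 1.6049; ln(1.6049) = 0.47306.
z = 8262.0 × 0.47306 = 3908.4 m.

z ≈ 3900 m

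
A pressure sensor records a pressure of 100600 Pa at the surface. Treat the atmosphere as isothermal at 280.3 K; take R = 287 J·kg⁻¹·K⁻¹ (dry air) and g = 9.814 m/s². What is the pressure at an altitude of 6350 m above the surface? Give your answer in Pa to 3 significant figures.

P ≈ 46400 Pa

Scale height: H = RT/g = 287 × 280.3 / 9.814 = 8197.1 m.
Barometric formula: P = P₀ exp(−z/H).
z/H = 6350.0/8197.1 = 0.77466; exp(−0.77466) = 0.46086.
P = 100600 × 0.46086 = 46363 Pa.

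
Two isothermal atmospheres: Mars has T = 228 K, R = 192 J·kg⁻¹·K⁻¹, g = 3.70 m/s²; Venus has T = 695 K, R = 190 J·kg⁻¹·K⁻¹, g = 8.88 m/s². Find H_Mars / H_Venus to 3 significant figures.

H_Mars/H_Venus ≈ 0.796

H = RT/g for each body.
H_Mars = 192 × 228 / 3.70 = 11831 m.
H_Venus = 190 × 695 / 8.88 = 14870 m.
H_Mars/H_Venus = 11831/14870 = 0.79563.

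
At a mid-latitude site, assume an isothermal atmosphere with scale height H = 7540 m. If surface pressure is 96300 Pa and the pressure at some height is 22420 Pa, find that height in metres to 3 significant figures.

Invert the barometric formula: z = H ln(P₀/P).
P₀/P = 96300/22420 = 4.2953; ln(4.2953) = 1.4575.
z = 7540.0 × 1.4575 = 10990 m.

z ≈ 11000 m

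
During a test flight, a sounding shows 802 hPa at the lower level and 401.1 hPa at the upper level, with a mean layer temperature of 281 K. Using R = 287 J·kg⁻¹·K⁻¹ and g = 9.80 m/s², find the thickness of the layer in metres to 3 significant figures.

Δz ≈ 5700 m

Hypsometric equation: Δz = (R T̄/g) ln(P₁/P₂).
R T̄/g = 287 × 281 / 9.80 = 8229.3 m.
ln(802/401.1) = ln(1.9995) = 0.69290.
Δz = 8229.3 × 0.69290 = 5702.1 m.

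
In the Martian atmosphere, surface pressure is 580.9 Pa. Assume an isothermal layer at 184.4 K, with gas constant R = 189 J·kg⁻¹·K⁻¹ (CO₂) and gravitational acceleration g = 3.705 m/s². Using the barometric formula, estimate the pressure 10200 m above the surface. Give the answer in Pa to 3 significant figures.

P ≈ 196 Pa

Scale height: H = RT/g = 189 × 184.4 / 3.705 = 9406.6 m.
Barometric formula: P = P₀ exp(−z/H).
z/H = 10200/9406.6 = 1.0843; exp(−1.0843) = 0.33814.
P = 580.9 × 0.33814 = 196.43 Pa.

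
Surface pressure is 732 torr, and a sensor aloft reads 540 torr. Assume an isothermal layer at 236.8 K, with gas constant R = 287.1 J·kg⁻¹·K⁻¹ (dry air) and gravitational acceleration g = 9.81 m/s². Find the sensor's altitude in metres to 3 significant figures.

Scale height: H = RT/g = 287.1 × 236.8 / 9.81 = 6930.2 m.
Invert the barometric formula: z = H ln(P₀/P).
P₀/P = 732/540 = 1.3556; ln(1.3556) = 0.30424.
z = 6930.2 × 0.30424 = 2108.4 m.

z ≈ 2110 m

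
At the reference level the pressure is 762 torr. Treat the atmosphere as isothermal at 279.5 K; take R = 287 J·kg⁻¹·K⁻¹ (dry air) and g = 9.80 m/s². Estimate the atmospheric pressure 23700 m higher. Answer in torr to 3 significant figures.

Scale height: H = RT/g = 287 × 279.5 / 9.80 = 8185.4 m.
Barometric formula: P = P₀ exp(−z/H).
z/H = 23700/8185.4 = 2.8954; exp(−2.8954) = 0.055277.
P = 762 × 0.055277 = 42.121 torr.

P ≈ 42.1 torr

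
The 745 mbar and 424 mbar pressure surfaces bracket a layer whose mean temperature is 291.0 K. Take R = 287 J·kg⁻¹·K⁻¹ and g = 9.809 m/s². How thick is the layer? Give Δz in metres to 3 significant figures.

Δz ≈ 4800 m

Hypsometric equation: Δz = (R T̄/g) ln(P₁/P₂).
R T̄/g = 287 × 291.0 / 9.809 = 8514.3 m.
ln(745/424) = ln(1.7571) = 0.56366.
Δz = 8514.3 × 0.56366 = 4799.2 m.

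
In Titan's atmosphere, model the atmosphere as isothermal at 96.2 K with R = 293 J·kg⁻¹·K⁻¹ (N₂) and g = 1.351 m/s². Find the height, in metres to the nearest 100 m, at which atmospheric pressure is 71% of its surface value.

z ≈ 7100 m

Scale height: H = RT/g = 293 × 96.2 / 1.351 = 20864 m.
Set P/P₀ = exp(−z/H) = 0.71, so z = −H ln(0.71).
−ln(0.71) = 0.34249; z = 20864 × 0.34249 = 7145.7 m.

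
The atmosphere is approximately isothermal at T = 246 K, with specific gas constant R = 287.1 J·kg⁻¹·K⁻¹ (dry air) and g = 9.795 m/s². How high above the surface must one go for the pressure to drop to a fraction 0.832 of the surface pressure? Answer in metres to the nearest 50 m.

Scale height: H = RT/g = 287.1 × 246 / 9.795 = 7210.5 m.
Set P/P₀ = exp(−z/H) = 0.832, so z = −H ln(0.832).
−ln(0.832) = 0.18392; z = 7210.5 × 0.18392 = 1326.2 m.

z ≈ 1350 m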